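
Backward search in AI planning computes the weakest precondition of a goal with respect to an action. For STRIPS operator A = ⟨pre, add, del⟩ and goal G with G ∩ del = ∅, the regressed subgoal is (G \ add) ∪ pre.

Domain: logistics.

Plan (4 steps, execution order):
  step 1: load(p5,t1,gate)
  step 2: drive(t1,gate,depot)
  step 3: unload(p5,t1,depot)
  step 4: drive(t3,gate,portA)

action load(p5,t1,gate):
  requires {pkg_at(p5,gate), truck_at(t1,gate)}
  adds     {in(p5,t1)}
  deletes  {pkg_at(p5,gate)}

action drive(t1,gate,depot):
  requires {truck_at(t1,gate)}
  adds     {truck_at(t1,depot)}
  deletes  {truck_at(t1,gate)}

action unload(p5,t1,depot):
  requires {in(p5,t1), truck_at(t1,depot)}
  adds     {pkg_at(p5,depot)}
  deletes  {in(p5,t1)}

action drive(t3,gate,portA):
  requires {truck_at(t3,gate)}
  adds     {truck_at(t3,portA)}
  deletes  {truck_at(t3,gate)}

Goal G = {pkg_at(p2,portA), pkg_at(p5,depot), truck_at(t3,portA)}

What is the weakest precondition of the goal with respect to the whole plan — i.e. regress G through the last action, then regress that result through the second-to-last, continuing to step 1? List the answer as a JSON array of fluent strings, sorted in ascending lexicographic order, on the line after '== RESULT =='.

Work backward from the goal:
  through step 4 (drive(t3,gate,portA)): drop {truck_at(t3,portA)}, keep {pkg_at(p2,portA), pkg_at(p5,depot)}, require {truck_at(t3,gate)}
    → {pkg_at(p2,portA), pkg_at(p5,depot), truck_at(t3,gate)}
  through step 3 (unload(p5,t1,depot)): drop {pkg_at(p5,depot)}, keep {pkg_at(p2,portA), truck_at(t3,gate)}, require {in(p5,t1), truck_at(t1,depot)}
    → {in(p5,t1), pkg_at(p2,portA), truck_at(t1,depot), truck_at(t3,gate)}
  through step 2 (drive(t1,gate,depot)): drop {truck_at(t1,depot)}, keep {in(p5,t1), pkg_at(p2,portA), truck_at(t3,gate)}, require {truck_at(t1,gate)}
    → {in(p5,t1), pkg_at(p2,portA), truck_at(t1,gate), truck_at(t3,gate)}
  through step 1 (load(p5,t1,gate)): drop {in(p5,t1)}, keep {pkg_at(p2,portA), truck_at(t1,gate), truck_at(t3,gate)}, require {pkg_at(p5,gate), truck_at(t1,gate)}
    → {pkg_at(p2,portA), pkg_at(p5,gate), truck_at(t1,gate), truck_at(t3,gate)}

== RESULT ==
["pkg_at(p2,portA)", "pkg_at(p5,gate)", "truck_at(t1,gate)", "truck_at(t3,gate)"]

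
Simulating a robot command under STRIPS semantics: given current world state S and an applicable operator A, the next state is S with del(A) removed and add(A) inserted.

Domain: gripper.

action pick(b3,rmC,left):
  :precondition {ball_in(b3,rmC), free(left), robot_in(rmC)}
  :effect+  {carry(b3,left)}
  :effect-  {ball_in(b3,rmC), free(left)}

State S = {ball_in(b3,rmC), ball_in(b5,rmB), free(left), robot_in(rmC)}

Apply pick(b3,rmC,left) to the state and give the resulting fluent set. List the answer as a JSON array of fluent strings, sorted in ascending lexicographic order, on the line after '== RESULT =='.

Compute (S \ del) ∪ add:
  pre ⊆ S: {ball_in(b3,rmC), free(left), robot_in(rmC)} ⊆ S  — applicable
  S \ del = {ball_in(b5,rmB), robot_in(rmC)}
  ∪ add   = {ball_in(b5,rmB), carry(b3,left), robot_in(rmC)}

== RESULT ==
["ball_in(b5,rmB)", "carry(b3,left)", "robot_in(rmC)"]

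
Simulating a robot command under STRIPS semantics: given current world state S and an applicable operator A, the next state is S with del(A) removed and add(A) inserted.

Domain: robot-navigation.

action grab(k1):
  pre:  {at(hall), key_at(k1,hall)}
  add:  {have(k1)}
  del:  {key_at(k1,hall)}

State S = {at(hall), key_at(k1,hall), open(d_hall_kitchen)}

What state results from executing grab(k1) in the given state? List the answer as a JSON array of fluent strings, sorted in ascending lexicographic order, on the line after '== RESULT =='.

Compute (S \ del) ∪ add:
  pre ⊆ S: {at(hall), key_at(k1,hall)} ⊆ S  — applicable
  S \ del = {at(hall), open(d_hall_kitchen)}
  ∪ add   = {at(hall), have(k1), open(d_hall_kitchen)}

== RESULT ==
["at(hall)", "have(k1)", "open(d_hall_kitchen)"]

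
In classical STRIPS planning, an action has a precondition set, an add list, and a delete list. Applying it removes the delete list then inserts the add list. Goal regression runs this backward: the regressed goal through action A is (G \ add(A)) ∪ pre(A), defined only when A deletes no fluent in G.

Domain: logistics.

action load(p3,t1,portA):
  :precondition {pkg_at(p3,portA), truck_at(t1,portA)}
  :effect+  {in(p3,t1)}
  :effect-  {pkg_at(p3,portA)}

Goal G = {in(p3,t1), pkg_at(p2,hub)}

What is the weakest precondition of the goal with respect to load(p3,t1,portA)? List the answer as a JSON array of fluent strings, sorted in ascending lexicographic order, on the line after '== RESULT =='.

Compute (G \ add) ∪ pre:
  G ∩ del = {}  (empty — regression defined)
  G \ add = {in(p3,t1), pkg_at(p2,hub)} \ {in(p3,t1)} = {pkg_at(p2,hub)}
  ∪ pre   = {pkg_at(p2,hub)} ∪ {pkg_at(p3,portA), truck_at(t1,portA)}
          = {pkg_at(p2,hub), pkg_at(p3,portA), truck_at(t1,portA)}

== RESULT ==
["pkg_at(p2,hub)", "pkg_at(p3,portA)", "truck_at(t1,portA)"]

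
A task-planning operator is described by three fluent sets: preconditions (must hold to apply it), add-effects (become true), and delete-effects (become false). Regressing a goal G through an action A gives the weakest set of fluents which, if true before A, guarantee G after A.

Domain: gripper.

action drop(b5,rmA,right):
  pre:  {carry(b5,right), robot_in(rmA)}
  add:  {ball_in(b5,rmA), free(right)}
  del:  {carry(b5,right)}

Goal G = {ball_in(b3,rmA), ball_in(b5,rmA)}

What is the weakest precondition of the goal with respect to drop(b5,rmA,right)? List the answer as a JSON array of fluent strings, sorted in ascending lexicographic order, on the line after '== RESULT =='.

Compute (G \ add) ∪ pre:
  G ∩ del = {}  (empty — regression defined)
  G \ add = {ball_in(b3,rmA), ball_in(b5,rmA)} \ {ball_in(b5,rmA), free(right)} = {ball_in(b3,rmA)}
  ∪ pre   = {ball_in(b3,rmA)} ∪ {carry(b5,right), robot_in(rmA)}
          = {ball_in(b3,rmA), carry(b5,right), robot_in(rmA)}

== RESULT ==
["ball_in(b3,rmA)", "carry(b5,right)", "robot_in(rmA)"]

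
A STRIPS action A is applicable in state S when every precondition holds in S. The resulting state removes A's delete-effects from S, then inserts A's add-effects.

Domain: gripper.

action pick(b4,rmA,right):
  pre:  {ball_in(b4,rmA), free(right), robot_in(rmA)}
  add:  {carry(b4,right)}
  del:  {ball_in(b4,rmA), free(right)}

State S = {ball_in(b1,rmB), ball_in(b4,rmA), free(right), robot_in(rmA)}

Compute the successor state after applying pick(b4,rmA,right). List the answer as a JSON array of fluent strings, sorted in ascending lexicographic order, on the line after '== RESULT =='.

Compute (S \ del) ∪ add:
  pre ⊆ S: {ball_in(b4,rmA), free(right), robot_in(rmA)} ⊆ S  — applicable
  S \ del = {ball_in(b1,rmB), robot_in(rmA)}
  ∪ add   = {ball_in(b1,rmB), carry(b4,right), robot_in(rmA)}

== RESULT ==
["ball_in(b1,rmB)", "carry(b4,right)", "robot_in(rmA)"]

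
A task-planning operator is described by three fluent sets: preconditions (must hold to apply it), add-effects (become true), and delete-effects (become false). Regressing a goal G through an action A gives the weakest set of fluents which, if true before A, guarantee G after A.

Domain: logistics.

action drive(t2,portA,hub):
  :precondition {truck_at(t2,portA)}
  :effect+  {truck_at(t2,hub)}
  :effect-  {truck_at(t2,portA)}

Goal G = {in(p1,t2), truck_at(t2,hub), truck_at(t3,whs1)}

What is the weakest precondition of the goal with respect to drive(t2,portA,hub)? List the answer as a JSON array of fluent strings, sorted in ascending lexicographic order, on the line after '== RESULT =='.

Regress:
  G ∩ del = {}  (empty — regression defined)
  G \ add = {in(p1,t2), truck_at(t2,hub), truck_at(t3,whs1)} \ {truck_at(t2,hub)} = {in(p1,t2), truck_at(t3,whs1)}
  ∪ pre   = {in(p1,t2), truck_at(t3,whs1)} ∪ {truck_at(t2,portA)}
          = {in(p1,t2), truck_at(t2,portA), truck_at(t3,whs1)}

== RESULT ==
["in(p1,t2)", "truck_at(t2,portA)", "truck_at(t3,whs1)"]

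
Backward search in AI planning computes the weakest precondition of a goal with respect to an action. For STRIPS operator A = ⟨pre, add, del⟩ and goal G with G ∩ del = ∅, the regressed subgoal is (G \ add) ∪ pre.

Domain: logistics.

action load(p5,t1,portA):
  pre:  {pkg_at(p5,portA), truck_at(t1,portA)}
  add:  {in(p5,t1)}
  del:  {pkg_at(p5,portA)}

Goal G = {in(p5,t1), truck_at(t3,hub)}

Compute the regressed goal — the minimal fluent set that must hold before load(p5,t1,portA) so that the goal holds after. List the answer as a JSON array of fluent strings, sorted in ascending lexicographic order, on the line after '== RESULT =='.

Regress:
  G ∩ del = {}  (empty — regression defined)
  G \ add = {in(p5,t1), truck_at(t3,hub)} \ {in(p5,t1)} = {truck_at(t3,hub)}
  ∪ pre   = {truck_at(t3,hub)} ∪ {pkg_at(p5,portA), truck_at(t1,portA)}
          = {pkg_at(p5,portA), truck_at(t1,portA), truck_at(t3,hub)}

== RESULT ==
["pkg_at(p5,portA)", "truck_at(t1,portA)", "truck_at(t3,hub)"]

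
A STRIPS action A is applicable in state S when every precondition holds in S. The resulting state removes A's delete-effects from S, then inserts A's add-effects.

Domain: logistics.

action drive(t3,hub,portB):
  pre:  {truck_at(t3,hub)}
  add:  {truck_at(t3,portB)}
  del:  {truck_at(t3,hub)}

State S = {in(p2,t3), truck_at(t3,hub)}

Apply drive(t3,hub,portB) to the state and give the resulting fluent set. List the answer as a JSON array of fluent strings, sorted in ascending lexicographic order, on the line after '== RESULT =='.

Compute (S \ del) ∪ add:
  pre ⊆ S: {truck_at(t3,hub)} ⊆ S  — applicable
  S \ del = {in(p2,t3)}
  ∪ add   = {in(p2,t3), truck_at(t3,portB)}

== RESULT ==
["in(p2,t3)", "truck_at(t3,portB)"]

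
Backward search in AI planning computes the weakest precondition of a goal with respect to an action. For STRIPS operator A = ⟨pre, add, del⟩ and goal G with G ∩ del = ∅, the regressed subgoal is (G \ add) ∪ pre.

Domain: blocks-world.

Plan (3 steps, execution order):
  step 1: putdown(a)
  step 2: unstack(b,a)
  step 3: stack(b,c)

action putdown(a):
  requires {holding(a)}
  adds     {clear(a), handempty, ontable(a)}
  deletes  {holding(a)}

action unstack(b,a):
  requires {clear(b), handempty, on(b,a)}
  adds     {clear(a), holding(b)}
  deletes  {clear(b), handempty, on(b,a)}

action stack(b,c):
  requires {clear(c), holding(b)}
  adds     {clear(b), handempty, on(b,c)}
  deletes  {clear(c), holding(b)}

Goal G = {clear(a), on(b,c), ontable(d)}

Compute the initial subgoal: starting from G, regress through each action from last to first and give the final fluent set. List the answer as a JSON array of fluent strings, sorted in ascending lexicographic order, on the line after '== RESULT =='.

Regress step by step:
  through step 3 (stack(b,c)): drop {on(b,c)}, keep {clear(a), ontable(d)}, require {clear(c), holding(b)}
    → {clear(a), clear(c), holding(b), ontable(d)}
  through step 2 (unstack(b,a)): drop {clear(a), holding(b)}, keep {clear(c), ontable(d)}, require {clear(b), handempty, on(b,a)}
    → {clear(b), clear(c), handempty, on(b,a), ontable(d)}
  through step 1 (putdown(a)): drop {handempty}, keep {clear(b), clear(c), on(b,a), ontable(d)}, require {holding(a)}
    → {clear(b), clear(c), holding(a), on(b,a), ontable(d)}

== RESULT ==
["clear(b)", "clear(c)", "holding(a)", "on(b,a)", "ontable(d)"]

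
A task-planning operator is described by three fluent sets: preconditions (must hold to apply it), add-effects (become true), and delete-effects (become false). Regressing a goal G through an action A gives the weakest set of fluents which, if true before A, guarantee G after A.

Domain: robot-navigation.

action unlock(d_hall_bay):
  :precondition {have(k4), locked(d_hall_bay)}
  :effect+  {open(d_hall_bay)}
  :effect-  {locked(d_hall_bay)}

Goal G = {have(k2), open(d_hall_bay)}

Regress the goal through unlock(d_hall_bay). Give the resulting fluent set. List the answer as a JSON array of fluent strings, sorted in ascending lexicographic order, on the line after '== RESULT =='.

Compute (G \ add) ∪ pre:
  G ∩ del = {}  (empty — regression defined)
  G \ add = {have(k2), open(d_hall_bay)} \ {open(d_hall_bay)} = {have(k2)}
  ∪ pre   = {have(k2)} ∪ {have(k4), locked(d_hall_bay)}
          = {have(k2), have(k4), locked(d_hall_bay)}

== RESULT ==
["have(k2)", "have(k4)", "locked(d_hall_bay)"]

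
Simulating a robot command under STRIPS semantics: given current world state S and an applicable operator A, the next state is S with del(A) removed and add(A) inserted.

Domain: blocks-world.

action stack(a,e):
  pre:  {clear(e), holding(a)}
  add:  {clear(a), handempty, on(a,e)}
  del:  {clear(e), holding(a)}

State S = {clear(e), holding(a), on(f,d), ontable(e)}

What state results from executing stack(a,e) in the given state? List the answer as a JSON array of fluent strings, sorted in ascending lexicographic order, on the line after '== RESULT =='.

Compute (S \ del) ∪ add:
  pre ⊆ S: {clear(e), holding(a)} ⊆ S  — applicable
  S \ del = {on(f,d), ontable(e)}
  ∪ add   = {clear(a), handempty, on(a,e), on(f,d), ontable(e)}

== RESULT ==
["clear(a)", "handempty", "on(a,e)", "on(f,d)", "ontable(e)"]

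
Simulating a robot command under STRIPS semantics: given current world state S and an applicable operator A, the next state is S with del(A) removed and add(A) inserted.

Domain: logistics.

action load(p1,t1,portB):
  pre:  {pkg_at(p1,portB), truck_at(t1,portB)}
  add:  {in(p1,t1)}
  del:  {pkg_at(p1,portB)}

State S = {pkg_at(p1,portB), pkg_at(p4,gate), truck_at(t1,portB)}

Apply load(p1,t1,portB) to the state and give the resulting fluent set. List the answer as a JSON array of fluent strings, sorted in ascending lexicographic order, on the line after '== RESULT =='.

Compute (S \ del) ∪ add:
  pre ⊆ S: {pkg_at(p1,portB), truck_at(t1,portB)} ⊆ S  — applicable
  S \ del = {pkg_at(p4,gate), truck_at(t1,portB)}
  ∪ add   = {in(p1,t1), pkg_at(p4,gate), truck_at(t1,portB)}

== RESULT ==
["in(p1,t1)", "pkg_at(p4,gate)", "truck_at(t1,portB)"]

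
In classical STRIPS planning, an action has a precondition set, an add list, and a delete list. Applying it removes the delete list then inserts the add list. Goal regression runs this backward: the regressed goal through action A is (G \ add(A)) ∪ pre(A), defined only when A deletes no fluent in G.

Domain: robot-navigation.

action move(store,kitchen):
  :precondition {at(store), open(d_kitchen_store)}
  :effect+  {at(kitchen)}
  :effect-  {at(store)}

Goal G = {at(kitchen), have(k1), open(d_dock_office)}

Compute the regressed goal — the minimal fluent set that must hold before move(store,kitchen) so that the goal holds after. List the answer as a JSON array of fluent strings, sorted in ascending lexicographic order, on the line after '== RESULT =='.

Regress:
  G ∩ del = {}  (empty — regression defined)
  G \ add = {at(kitchen), have(k1), open(d_dock_office)} \ {at(kitchen)} = {have(k1), open(d_dock_office)}
  ∪ pre   = {have(k1), open(d_dock_office)} ∪ {at(store), open(d_kitchen_store)}
          = {at(store), have(k1), open(d_dock_office), open(d_kitchen_store)}

== RESULT ==
["at(store)", "have(k1)", "open(d_dock_office)", "open(d_kitchen_store)"]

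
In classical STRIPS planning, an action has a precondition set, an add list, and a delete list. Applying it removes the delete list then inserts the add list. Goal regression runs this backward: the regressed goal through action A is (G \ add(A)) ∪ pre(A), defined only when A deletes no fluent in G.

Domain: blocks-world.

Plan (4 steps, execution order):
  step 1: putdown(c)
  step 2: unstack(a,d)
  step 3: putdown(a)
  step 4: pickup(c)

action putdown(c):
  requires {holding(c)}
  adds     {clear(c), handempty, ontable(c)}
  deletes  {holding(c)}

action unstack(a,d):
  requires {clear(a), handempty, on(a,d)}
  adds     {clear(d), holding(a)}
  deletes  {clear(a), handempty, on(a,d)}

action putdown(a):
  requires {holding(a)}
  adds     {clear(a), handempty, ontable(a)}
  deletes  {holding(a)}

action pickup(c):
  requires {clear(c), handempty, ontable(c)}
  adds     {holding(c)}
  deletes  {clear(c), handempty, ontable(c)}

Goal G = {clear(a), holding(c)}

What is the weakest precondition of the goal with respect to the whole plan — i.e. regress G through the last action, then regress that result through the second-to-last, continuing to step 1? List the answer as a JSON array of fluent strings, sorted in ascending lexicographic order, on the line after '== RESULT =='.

Work backward from the goal:
  through step 4 (pickup(c)): drop {holding(c)}, keep {clear(a)}, require {clear(c), handempty, ontable(c)}
    → {clear(a), clear(c), handempty, ontable(c)}
  through step 3 (putdown(a)): drop {clear(a), handempty}, keep {clear(c), ontable(c)}, require {holding(a)}
    → {clear(c), holding(a), ontable(c)}
  through step 2 (unstack(a,d)): drop {holding(a)}, keep {clear(c), ontable(c)}, require {clear(a), handempty, on(a,d)}
    → {clear(a), clear(c), handempty, on(a,d), ontable(c)}
  through step 1 (putdown(c)): drop {clear(c), handempty, ontable(c)}, keep {clear(a), on(a,d)}, require {holding(c)}
    → {clear(a), holding(c), on(a,d)}

== RESULT ==
["clear(a)", "holding(c)", "on(a,d)"]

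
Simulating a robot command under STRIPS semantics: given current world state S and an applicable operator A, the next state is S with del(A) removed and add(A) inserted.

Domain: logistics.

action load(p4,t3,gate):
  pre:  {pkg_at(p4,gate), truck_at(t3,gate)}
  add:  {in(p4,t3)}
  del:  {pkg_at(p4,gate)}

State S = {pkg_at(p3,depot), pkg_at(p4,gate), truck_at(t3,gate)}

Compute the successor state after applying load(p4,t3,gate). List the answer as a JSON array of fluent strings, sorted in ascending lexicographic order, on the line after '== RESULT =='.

Progress:
  pre ⊆ S: {pkg_at(p4,gate), truck_at(t3,gate)} ⊆ S  — applicable
  S \ del = {pkg_at(p3,depot), truck_at(t3,gate)}
  ∪ add   = {in(p4,t3), pkg_at(p3,depot), truck_at(t3,gate)}

== RESULT ==
["in(p4,t3)", "pkg_at(p3,depot)", "truck_at(t3,gate)"]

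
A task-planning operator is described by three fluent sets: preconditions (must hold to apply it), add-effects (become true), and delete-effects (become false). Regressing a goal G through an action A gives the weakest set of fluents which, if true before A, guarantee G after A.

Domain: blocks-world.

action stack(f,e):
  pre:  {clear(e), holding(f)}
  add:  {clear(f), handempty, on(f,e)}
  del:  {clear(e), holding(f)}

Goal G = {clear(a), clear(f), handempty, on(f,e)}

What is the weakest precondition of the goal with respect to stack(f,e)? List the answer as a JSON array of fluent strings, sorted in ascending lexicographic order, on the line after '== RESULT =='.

Regress:
  G ∩ del = {}  (empty — regression defined)
  G \ add = {clear(a), clear(f), handempty, on(f,e)} \ {clear(f), handempty, on(f,e)} = {clear(a)}
  ∪ pre   = {clear(a)} ∪ {clear(e), holding(f)}
          = {clear(a), clear(e), holding(f)}

== RESULT ==
["clear(a)", "clear(e)", "holding(f)"]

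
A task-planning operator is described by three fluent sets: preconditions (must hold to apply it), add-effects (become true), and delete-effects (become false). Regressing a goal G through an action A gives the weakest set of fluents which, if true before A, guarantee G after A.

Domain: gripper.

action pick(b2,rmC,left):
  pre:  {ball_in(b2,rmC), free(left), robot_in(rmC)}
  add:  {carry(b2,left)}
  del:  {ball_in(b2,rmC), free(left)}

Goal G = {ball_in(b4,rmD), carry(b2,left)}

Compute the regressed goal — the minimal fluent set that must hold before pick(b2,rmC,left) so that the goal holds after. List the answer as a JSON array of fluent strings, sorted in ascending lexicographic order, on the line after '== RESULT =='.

Compute (G \ add) ∪ pre:
  G ∩ del = {}  (empty — regression defined)
  G \ add = {ball_in(b4,rmD), carry(b2,left)} \ {carry(b2,left)} = {ball_in(b4,rmD)}
  ∪ pre   = {ball_in(b4,rmD)} ∪ {ball_in(b2,rmC), free(left), robot_in(rmC)}
          = {ball_in(b2,rmC), ball_in(b4,rmD), free(left), robot_in(rmC)}

== RESULT ==
["ball_in(b2,rmC)", "ball_in(b4,rmD)", "free(left)", "robot_in(rmC)"]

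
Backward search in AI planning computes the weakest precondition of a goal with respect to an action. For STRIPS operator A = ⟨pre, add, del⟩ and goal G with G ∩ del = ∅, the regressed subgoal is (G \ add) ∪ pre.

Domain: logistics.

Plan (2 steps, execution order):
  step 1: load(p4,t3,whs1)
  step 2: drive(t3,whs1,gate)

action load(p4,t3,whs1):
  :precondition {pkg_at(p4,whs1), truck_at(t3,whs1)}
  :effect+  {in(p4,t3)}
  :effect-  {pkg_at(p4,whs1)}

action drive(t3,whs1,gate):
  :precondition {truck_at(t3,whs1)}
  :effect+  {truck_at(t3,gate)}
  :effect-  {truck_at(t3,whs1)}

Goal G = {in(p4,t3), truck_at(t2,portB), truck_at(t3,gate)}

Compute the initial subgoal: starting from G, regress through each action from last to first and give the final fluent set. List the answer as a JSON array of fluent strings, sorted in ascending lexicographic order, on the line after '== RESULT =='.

Regress step by step:
  through step 2 (drive(t3,whs1,gate)): drop {truck_at(t3,gate)}, keep {in(p4,t3), truck_at(t2,portB)}, require {truck_at(t3,whs1)}
    → {in(p4,t3), truck_at(t2,portB), truck_at(t3,whs1)}
  through step 1 (load(p4,t3,whs1)): drop {in(p4,t3)}, keep {truck_at(t2,portB), truck_at(t3,whs1)}, require {pkg_at(p4,whs1), truck_at(t3,whs1)}
    → {pkg_at(p4,whs1), truck_at(t2,portB), truck_at(t3,whs1)}

== RESULT ==
["pkg_at(p4,whs1)", "truck_at(t2,portB)", "truck_at(t3,whs1)"]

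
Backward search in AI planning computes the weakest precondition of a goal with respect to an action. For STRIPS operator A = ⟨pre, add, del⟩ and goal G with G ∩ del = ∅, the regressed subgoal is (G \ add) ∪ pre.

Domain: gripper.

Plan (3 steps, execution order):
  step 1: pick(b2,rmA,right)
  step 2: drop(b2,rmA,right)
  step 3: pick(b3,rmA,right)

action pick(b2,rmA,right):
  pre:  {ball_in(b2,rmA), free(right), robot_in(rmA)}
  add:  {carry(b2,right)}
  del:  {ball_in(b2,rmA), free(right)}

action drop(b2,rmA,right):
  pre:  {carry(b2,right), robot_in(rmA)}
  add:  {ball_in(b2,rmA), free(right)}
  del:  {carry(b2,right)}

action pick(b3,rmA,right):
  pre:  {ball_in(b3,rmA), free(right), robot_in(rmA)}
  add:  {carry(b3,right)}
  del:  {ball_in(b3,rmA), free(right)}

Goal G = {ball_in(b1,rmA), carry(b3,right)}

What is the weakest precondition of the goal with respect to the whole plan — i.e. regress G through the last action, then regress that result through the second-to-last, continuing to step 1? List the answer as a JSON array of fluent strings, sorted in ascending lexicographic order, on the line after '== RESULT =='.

Regress step by step:
  through step 3 (pick(b3,rmA,right)): drop {carry(b3,right)}, keep {ball_in(b1,rmA)}, require {ball_in(b3,rmA), free(right), robot_in(rmA)}
    → {ball_in(b1,rmA), ball_in(b3,rmA), free(right), robot_in(rmA)}
  through step 2 (drop(b2,rmA,right)): drop {free(right)}, keep {ball_in(b1,rmA), ball_in(b3,rmA), robot_in(rmA)}, require {carry(b2,right), robot_in(rmA)}
    → {ball_in(b1,rmA), ball_in(b3,rmA), carry(b2,right), robot_in(rmA)}
  through step 1 (pick(b2,rmA,right)): drop {carry(b2,right)}, keep {ball_in(b1,rmA), ball_in(b3,rmA), robot_in(rmA)}, require {ball_in(b2,rmA), free(right), robot_in(rmA)}
    → {ball_in(b1,rmA), ball_in(b2,rmA), ball_in(b3,rmA), free(right), robot_in(rmA)}

== RESULT ==
["ball_in(b1,rmA)", "ball_in(b2,rmA)", "ball_in(b3,rmA)", "free(right)", "robot_in(rmA)"]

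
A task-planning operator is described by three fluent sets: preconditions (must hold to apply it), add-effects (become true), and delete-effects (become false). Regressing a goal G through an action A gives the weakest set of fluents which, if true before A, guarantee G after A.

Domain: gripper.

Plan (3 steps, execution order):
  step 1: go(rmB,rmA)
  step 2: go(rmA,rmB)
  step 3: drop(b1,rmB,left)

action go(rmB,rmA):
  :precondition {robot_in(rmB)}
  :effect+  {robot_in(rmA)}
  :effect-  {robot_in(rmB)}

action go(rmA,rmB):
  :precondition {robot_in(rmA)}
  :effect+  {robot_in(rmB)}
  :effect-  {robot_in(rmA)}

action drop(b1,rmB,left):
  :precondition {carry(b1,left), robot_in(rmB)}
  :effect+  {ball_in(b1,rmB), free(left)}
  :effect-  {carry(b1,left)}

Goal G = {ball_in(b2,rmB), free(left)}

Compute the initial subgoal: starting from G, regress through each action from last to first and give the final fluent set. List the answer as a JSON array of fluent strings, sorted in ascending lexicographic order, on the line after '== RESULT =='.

Work backward from the goal:
  through step 3 (drop(b1,rmB,left)): drop {free(left)}, keep {ball_in(b2,rmB)}, require {carry(b1,left), robot_in(rmB)}
    → {ball_in(b2,rmB), carry(b1,left), robot_in(rmB)}
  through step 2 (go(rmA,rmB)): drop {robot_in(rmB)}, keep {ball_in(b2,rmB), carry(b1,left)}, require {robot_in(rmA)}
    → {ball_in(b2,rmB), carry(b1,left), robot_in(rmA)}
  through step 1 (go(rmB,rmA)): drop {robot_in(rmA)}, keep {ball_in(b2,rmB), carry(b1,left)}, require {robot_in(rmB)}
    → {ball_in(b2,rmB), carry(b1,left), robot_in(rmB)}

== RESULT ==
["ball_in(b2,rmB)", "carry(b1,left)", "robot_in(rmB)"]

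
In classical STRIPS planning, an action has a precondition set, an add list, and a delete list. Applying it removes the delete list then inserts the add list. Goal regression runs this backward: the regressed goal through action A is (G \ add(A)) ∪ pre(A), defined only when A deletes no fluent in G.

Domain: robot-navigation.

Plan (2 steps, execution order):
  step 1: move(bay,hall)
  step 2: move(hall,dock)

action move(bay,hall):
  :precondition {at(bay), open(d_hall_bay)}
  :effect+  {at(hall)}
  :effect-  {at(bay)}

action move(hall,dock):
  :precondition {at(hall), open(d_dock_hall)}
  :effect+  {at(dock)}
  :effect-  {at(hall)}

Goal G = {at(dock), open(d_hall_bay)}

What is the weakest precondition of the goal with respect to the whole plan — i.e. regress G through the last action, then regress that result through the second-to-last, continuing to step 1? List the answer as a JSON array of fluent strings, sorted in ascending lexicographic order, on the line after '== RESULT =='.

Work backward from the goal:
  through step 2 (move(hall,dock)): drop {at(dock)}, keep {open(d_hall_bay)}, require {at(hall), open(d_dock_hall)}
    → {at(hall), open(d_dock_hall), open(d_hall_bay)}
  through step 1 (move(bay,hall)): drop {at(hall)}, keep {open(d_dock_hall), open(d_hall_bay)}, require {at(bay), open(d_hall_bay)}
    → {at(bay), open(d_dock_hall), open(d_hall_bay)}

== RESULT ==
["at(bay)", "open(d_dock_hall)", "open(d_hall_bay)"]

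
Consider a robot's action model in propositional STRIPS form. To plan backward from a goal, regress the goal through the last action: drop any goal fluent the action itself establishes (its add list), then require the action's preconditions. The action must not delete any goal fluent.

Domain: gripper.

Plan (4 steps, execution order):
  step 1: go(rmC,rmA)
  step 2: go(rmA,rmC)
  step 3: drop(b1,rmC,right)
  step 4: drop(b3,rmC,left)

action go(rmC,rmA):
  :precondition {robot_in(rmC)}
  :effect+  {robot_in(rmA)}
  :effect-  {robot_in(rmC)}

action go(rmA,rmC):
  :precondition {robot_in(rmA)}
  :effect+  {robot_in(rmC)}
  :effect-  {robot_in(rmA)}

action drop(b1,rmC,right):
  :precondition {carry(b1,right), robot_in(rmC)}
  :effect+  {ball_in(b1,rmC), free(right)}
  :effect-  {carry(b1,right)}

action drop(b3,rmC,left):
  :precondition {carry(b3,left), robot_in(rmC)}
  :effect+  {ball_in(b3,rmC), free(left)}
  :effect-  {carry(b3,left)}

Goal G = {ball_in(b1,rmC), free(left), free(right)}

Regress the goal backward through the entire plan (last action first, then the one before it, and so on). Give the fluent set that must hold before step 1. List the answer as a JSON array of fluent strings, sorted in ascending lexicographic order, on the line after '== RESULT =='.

Work backward from the goal:
  through step 4 (drop(b3,rmC,left)): drop {free(left)}, keep {ball_in(b1,rmC), free(right)}, require {carry(b3,left), robot_in(rmC)}
    → {ball_in(b1,rmC), carry(b3,left), free(right), robot_in(rmC)}
  through step 3 (drop(b1,rmC,right)): drop {ball_in(b1,rmC), free(right)}, keep {carry(b3,left), robot_in(rmC)}, require {carry(b1,right), robot_in(rmC)}
    → {carry(b1,right), carry(b3,left), robot_in(rmC)}
  through step 2 (go(rmA,rmC)): drop {robot_in(rmC)}, keep {carry(b1,right), carry(b3,left)}, require {robot_in(rmA)}
    → {carry(b1,right), carry(b3,left), robot_in(rmA)}
  through step 1 (go(rmC,rmA)): drop {robot_in(rmA)}, keep {carry(b1,right), carry(b3,left)}, require {robot_in(rmC)}
    → {carry(b1,right), carry(b3,left), robot_in(rmC)}

== RESULT ==
["carry(b1,right)", "carry(b3,left)", "robot_in(rmC)"]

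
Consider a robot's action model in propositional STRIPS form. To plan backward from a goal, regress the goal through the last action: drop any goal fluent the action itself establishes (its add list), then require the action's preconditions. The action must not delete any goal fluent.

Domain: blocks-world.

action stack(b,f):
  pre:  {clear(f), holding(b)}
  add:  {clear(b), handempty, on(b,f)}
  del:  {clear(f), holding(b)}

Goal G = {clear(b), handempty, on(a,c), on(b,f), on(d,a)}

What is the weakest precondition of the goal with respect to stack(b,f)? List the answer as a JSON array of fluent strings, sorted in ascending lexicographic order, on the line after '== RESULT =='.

Regress:
  G ∩ del = {}  (empty — regression defined)
  G \ add = {clear(b), handempty, on(a,c), on(b,f), on(d,a)} \ {clear(b), handempty, on(b,f)} = {on(a,c), on(d,a)}
  ∪ pre   = {on(a,c), on(d,a)} ∪ {clear(f), holding(b)}
          = {clear(f), holding(b), on(a,c), on(d,a)}

== RESULT ==
["clear(f)", "holding(b)", "on(a,c)", "on(d,a)"]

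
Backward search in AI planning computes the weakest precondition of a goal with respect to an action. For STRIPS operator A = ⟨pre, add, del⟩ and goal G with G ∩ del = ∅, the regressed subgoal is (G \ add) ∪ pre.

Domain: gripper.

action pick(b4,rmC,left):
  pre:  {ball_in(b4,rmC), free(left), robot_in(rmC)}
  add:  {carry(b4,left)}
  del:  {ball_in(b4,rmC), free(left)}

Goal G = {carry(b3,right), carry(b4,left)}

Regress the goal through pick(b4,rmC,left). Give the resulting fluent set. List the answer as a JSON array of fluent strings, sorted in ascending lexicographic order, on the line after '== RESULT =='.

Compute (G \ add) ∪ pre:
  G ∩ del = {}  (empty — regression defined)
  G \ add = {carry(b3,right), carry(b4,left)} \ {carry(b4,left)} = {carry(b3,right)}
  ∪ pre   = {carry(b3,right)} ∪ {ball_in(b4,rmC), free(left), robot_in(rmC)}
          = {ball_in(b4,rmC), carry(b3,right), free(left), robot_in(rmC)}

== RESULT ==
["ball_in(b4,rmC)", "carry(b3,right)", "free(left)", "robot_in(rmC)"]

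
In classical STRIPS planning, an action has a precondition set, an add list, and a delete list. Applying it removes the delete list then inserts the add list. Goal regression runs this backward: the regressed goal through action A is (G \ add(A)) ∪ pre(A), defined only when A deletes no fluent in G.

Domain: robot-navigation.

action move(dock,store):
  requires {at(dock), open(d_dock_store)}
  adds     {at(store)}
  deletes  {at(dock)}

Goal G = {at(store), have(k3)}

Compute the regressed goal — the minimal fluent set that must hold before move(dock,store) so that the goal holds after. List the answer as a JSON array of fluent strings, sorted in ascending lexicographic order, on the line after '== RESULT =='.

Compute (G \ add) ∪ pre:
  G ∩ del = {}  (empty — regression defined)
  G \ add = {at(store), have(k3)} \ {at(store)} = {have(k3)}
  ∪ pre   = {have(k3)} ∪ {at(dock), open(d_dock_store)}
          = {at(dock), have(k3), open(d_dock_store)}

== RESULT ==
["at(dock)", "have(k3)", "open(d_dock_store)"]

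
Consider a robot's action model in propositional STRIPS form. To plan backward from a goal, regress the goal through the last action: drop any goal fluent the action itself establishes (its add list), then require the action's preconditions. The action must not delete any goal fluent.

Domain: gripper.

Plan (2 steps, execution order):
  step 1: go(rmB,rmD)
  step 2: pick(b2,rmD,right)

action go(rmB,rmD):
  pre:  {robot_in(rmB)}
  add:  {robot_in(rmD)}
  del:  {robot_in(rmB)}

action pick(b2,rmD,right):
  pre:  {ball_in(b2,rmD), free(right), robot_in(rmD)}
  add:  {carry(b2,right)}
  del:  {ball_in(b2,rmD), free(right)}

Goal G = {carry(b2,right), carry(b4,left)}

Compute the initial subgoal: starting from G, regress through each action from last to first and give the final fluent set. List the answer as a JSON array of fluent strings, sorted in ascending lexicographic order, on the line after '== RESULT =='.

Regress step by step:
  through step 2 (pick(b2,rmD,right)): drop {carry(b2,right)}, keep {carry(b4,left)}, require {ball_in(b2,rmD), free(right), robot_in(rmD)}
    → {ball_in(b2,rmD), carry(b4,left), free(right), robot_in(rmD)}
  through step 1 (go(rmB,rmD)): drop {robot_in(rmD)}, keep {ball_in(b2,rmD), carry(b4,left), free(right)}, require {robot_in(rmB)}
    → {ball_in(b2,rmD), carry(b4,left), free(right), robot_in(rmB)}

== RESULT ==
["ball_in(b2,rmD)", "carry(b4,left)", "free(right)", "robot_in(rmB)"]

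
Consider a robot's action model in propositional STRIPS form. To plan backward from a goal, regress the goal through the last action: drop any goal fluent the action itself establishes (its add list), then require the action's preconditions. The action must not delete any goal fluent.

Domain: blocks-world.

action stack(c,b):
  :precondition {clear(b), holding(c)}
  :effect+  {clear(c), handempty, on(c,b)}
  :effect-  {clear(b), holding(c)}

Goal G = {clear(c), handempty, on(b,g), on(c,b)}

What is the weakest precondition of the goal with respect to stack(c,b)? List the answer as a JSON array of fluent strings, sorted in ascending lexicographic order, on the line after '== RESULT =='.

Compute (G \ add) ∪ pre:
  G ∩ del = {}  (empty — regression defined)
  G \ add = {clear(c), handempty, on(b,g), on(c,b)} \ {clear(c), handempty, on(c,b)} = {on(b,g)}
  ∪ pre   = {on(b,g)} ∪ {clear(b), holding(c)}
          = {clear(b), holding(c), on(b,g)}

== RESULT ==
["clear(b)", "holding(c)", "on(b,g)"]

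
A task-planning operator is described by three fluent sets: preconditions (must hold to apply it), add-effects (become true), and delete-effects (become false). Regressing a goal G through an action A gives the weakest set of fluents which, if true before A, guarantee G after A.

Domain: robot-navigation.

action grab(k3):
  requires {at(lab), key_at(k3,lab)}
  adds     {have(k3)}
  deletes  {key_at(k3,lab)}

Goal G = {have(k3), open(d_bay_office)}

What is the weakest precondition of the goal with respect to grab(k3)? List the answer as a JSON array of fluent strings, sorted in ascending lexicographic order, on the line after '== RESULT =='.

Compute (G \ add) ∪ pre:
  G ∩ del = {}  (empty — regression defined)
  G \ add = {have(k3), open(d_bay_office)} \ {have(k3)} = {open(d_bay_office)}
  ∪ pre   = {open(d_bay_office)} ∪ {at(lab), key_at(k3,lab)}
          = {at(lab), key_at(k3,lab), open(d_bay_office)}

== RESULT ==
["at(lab)", "key_at(k3,lab)", "open(d_bay_office)"]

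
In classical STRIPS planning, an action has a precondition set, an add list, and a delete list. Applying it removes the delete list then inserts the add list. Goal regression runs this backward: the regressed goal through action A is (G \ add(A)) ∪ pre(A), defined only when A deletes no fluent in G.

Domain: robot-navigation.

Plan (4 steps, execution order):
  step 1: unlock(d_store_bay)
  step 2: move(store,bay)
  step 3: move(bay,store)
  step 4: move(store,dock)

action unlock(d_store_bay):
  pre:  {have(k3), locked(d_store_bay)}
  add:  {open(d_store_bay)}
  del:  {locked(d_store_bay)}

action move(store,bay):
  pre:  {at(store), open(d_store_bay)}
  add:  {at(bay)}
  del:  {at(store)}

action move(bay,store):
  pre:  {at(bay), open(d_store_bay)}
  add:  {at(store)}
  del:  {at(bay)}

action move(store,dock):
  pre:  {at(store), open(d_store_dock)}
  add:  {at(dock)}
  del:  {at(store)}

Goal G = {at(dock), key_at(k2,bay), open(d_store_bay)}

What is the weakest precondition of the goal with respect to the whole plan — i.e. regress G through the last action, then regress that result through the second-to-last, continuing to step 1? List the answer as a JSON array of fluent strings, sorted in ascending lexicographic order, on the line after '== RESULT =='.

Work backward from the goal:
  through step 4 (move(store,dock)): drop {at(dock)}, keep {key_at(k2,bay), open(d_store_bay)}, require {at(store), open(d_store_dock)}
    → {at(store), key_at(k2,bay), open(d_store_bay), open(d_store_dock)}
  through step 3 (move(bay,store)): drop {at(store)}, keep {key_at(k2,bay), open(d_store_bay), open(d_store_dock)}, require {at(bay), open(d_store_bay)}
    → {at(bay), key_at(k2,bay), open(d_store_bay), open(d_store_dock)}
  through step 2 (move(store,bay)): drop {at(bay)}, keep {key_at(k2,bay), open(d_store_bay), open(d_store_dock)}, require {at(store), open(d_store_bay)}
    → {at(store), key_at(k2,bay), open(d_store_bay), open(d_store_dock)}
  through step 1 (unlock(d_store_bay)): drop {open(d_store_bay)}, keep {at(store), key_at(k2,bay), open(d_store_dock)}, require {have(k3), locked(d_store_bay)}
    → {at(store), have(k3), key_at(k2,bay), locked(d_store_bay), open(d_store_dock)}

== RESULT ==
["at(store)", "have(k3)", "key_at(k2,bay)", "locked(d_store_bay)", "open(d_store_dock)"]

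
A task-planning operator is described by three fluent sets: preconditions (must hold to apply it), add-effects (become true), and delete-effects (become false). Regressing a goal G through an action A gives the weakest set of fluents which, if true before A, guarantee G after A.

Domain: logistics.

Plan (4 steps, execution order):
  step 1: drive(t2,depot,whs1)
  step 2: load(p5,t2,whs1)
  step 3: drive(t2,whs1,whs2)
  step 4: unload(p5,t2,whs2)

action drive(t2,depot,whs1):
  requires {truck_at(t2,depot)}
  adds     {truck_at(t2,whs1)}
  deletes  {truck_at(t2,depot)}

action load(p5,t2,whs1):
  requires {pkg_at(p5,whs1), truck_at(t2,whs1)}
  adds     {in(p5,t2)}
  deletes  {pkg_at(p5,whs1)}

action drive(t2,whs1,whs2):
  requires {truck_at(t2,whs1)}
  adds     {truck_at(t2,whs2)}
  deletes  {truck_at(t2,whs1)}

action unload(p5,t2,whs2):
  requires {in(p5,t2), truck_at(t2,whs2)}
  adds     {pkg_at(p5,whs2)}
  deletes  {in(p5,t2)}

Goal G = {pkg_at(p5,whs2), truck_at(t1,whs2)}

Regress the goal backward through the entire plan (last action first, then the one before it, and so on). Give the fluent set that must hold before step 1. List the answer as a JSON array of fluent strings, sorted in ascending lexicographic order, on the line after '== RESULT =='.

Regress step by step:
  through step 4 (unload(p5,t2,whs2)): drop {pkg_at(p5,whs2)}, keep {truck_at(t1,whs2)}, require {in(p5,t2), truck_at(t2,whs2)}
    → {in(p5,t2), truck_at(t1,whs2), truck_at(t2,whs2)}
  through step 3 (drive(t2,whs1,whs2)): drop {truck_at(t2,whs2)}, keep {in(p5,t2), truck_at(t1,whs2)}, require {truck_at(t2,whs1)}
    → {in(p5,t2), truck_at(t1,whs2), truck_at(t2,whs1)}
  through step 2 (load(p5,t2,whs1)): drop {in(p5,t2)}, keep {truck_at(t1,whs2), truck_at(t2,whs1)}, require {pkg_at(p5,whs1), truck_at(t2,whs1)}
    → {pkg_at(p5,whs1), truck_at(t1,whs2), truck_at(t2,whs1)}
  through step 1 (drive(t2,depot,whs1)): drop {truck_at(t2,whs1)}, keep {pkg_at(p5,whs1), truck_at(t1,whs2)}, require {truck_at(t2,depot)}
    → {pkg_at(p5,whs1), truck_at(t1,whs2), truck_at(t2,depot)}

== RESULT ==
["pkg_at(p5,whs1)", "truck_at(t1,whs2)", "truck_at(t2,depot)"]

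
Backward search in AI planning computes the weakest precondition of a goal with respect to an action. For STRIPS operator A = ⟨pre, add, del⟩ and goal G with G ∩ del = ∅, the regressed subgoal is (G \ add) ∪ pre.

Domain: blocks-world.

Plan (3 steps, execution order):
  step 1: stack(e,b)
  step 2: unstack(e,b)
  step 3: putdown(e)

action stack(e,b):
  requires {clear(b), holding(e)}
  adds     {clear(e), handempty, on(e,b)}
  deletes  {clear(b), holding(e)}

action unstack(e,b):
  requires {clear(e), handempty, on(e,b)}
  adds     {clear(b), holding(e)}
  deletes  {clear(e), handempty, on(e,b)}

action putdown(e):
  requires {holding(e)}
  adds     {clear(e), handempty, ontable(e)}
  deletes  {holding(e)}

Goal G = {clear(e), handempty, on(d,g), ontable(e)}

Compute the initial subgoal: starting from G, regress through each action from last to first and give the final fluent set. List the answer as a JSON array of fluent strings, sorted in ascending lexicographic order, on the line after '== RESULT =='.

Regress step by step:
  through step 3 (putdown(e)): drop {clear(e), handempty, ontable(e)}, keep {on(d,g)}, require {holding(e)}
    → {holding(e), on(d,g)}
  through step 2 (unstack(e,b)): drop {holding(e)}, keep {on(d,g)}, require {clear(e), handempty, on(e,b)}
    → {clear(e), handempty, on(d,g), on(e,b)}
  through step 1 (stack(e,b)): drop {clear(e), handempty, on(e,b)}, keep {on(d,g)}, require {clear(b), holding(e)}
    → {clear(b), holding(e), on(d,g)}

== RESULT ==
["clear(b)", "holding(e)", "on(d,g)"]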